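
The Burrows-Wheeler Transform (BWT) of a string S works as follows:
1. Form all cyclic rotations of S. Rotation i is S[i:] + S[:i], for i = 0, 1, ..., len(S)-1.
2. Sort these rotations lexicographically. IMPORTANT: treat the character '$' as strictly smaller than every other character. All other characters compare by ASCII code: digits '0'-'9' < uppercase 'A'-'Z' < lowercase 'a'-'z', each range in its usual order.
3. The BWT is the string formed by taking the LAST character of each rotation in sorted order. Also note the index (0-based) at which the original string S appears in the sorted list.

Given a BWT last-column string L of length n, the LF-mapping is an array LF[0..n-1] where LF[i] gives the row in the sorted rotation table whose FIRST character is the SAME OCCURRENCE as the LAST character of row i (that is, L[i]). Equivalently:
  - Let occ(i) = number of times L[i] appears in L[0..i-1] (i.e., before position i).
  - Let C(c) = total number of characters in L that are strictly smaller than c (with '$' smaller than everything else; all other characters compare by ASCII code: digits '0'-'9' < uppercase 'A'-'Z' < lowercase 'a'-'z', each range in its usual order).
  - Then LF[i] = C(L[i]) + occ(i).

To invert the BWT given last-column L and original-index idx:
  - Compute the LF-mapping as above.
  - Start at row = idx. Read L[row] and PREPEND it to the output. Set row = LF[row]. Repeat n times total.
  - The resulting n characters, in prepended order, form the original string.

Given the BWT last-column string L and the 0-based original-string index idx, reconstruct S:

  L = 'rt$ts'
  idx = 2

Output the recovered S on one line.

Answer: sttr$

Derivation:
LF mapping: 1 3 0 4 2
Walk LF starting at row 2, prepending L[row]:
  step 1: row=2, L[2]='$', prepend. Next row=LF[2]=0
  step 2: row=0, L[0]='r', prepend. Next row=LF[0]=1
  step 3: row=1, L[1]='t', prepend. Next row=LF[1]=3
  step 4: row=3, L[3]='t', prepend. Next row=LF[3]=4
  step 5: row=4, L[4]='s', prepend. Next row=LF[4]=2
Reversed output: sttr$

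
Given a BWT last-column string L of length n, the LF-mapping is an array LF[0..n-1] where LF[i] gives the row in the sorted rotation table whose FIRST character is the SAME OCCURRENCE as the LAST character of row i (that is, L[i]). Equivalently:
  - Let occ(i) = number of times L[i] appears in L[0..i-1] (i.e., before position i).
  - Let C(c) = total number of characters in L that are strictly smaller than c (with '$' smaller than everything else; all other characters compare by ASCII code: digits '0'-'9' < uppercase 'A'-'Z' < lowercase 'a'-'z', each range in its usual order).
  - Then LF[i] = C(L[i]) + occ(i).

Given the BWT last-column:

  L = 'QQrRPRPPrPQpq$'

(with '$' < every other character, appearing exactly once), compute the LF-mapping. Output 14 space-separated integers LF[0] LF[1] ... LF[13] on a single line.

Char counts: '$':1, 'P':4, 'Q':3, 'R':2, 'p':1, 'q':1, 'r':2
C (first-col start): C('$')=0, C('P')=1, C('Q')=5, C('R')=8, C('p')=10, C('q')=11, C('r')=12
L[0]='Q': occ=0, LF[0]=C('Q')+0=5+0=5
L[1]='Q': occ=1, LF[1]=C('Q')+1=5+1=6
L[2]='r': occ=0, LF[2]=C('r')+0=12+0=12
L[3]='R': occ=0, LF[3]=C('R')+0=8+0=8
L[4]='P': occ=0, LF[4]=C('P')+0=1+0=1
L[5]='R': occ=1, LF[5]=C('R')+1=8+1=9
L[6]='P': occ=1, LF[6]=C('P')+1=1+1=2
L[7]='P': occ=2, LF[7]=C('P')+2=1+2=3
L[8]='r': occ=1, LF[8]=C('r')+1=12+1=13
L[9]='P': occ=3, LF[9]=C('P')+3=1+3=4
L[10]='Q': occ=2, LF[10]=C('Q')+2=5+2=7
L[11]='p': occ=0, LF[11]=C('p')+0=10+0=10
L[12]='q': occ=0, LF[12]=C('q')+0=11+0=11
L[13]='$': occ=0, LF[13]=C('$')+0=0+0=0

Answer: 5 6 12 8 1 9 2 3 13 4 7 10 11 0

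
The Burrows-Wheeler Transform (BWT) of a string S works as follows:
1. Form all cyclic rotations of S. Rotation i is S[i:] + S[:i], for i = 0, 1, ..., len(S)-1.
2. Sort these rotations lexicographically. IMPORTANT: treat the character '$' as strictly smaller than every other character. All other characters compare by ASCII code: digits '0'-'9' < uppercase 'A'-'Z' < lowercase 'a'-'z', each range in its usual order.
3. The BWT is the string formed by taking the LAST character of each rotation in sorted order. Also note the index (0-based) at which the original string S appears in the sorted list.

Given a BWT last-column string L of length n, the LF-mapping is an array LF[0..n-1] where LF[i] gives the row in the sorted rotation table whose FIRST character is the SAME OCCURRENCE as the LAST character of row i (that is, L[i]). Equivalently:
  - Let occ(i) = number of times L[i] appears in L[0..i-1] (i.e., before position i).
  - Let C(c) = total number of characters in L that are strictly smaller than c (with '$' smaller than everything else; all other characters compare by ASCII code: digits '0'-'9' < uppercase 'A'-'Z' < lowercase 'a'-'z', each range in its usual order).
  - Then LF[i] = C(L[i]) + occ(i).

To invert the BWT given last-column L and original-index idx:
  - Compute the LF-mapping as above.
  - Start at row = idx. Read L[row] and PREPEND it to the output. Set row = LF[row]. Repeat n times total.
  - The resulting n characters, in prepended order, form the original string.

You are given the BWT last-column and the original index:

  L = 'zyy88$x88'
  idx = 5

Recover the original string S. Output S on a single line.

LF mapping: 8 6 7 1 2 0 5 3 4
Walk LF starting at row 5, prepending L[row]:
  step 1: row=5, L[5]='$', prepend. Next row=LF[5]=0
  step 2: row=0, L[0]='z', prepend. Next row=LF[0]=8
  step 3: row=8, L[8]='8', prepend. Next row=LF[8]=4
  step 4: row=4, L[4]='8', prepend. Next row=LF[4]=2
  step 5: row=2, L[2]='y', prepend. Next row=LF[2]=7
  step 6: row=7, L[7]='8', prepend. Next row=LF[7]=3
  step 7: row=3, L[3]='8', prepend. Next row=LF[3]=1
  step 8: row=1, L[1]='y', prepend. Next row=LF[1]=6
  step 9: row=6, L[6]='x', prepend. Next row=LF[6]=5
Reversed output: xy88y88z$

Answer: xy88y88z$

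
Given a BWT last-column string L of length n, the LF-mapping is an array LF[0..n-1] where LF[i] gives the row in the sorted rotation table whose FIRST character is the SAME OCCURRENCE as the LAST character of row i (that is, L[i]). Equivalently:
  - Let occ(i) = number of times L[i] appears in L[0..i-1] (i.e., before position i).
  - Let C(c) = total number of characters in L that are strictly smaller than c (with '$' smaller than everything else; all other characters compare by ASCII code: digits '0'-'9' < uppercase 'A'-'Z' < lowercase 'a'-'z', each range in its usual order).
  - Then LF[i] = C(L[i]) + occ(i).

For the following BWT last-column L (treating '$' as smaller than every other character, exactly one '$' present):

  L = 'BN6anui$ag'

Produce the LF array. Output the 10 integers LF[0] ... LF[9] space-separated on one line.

Answer: 2 3 1 4 8 9 7 0 5 6

Derivation:
Char counts: '$':1, '6':1, 'B':1, 'N':1, 'a':2, 'g':1, 'i':1, 'n':1, 'u':1
C (first-col start): C('$')=0, C('6')=1, C('B')=2, C('N')=3, C('a')=4, C('g')=6, C('i')=7, C('n')=8, C('u')=9
L[0]='B': occ=0, LF[0]=C('B')+0=2+0=2
L[1]='N': occ=0, LF[1]=C('N')+0=3+0=3
L[2]='6': occ=0, LF[2]=C('6')+0=1+0=1
L[3]='a': occ=0, LF[3]=C('a')+0=4+0=4
L[4]='n': occ=0, LF[4]=C('n')+0=8+0=8
L[5]='u': occ=0, LF[5]=C('u')+0=9+0=9
L[6]='i': occ=0, LF[6]=C('i')+0=7+0=7
L[7]='$': occ=0, LF[7]=C('$')+0=0+0=0
L[8]='a': occ=1, LF[8]=C('a')+1=4+1=5
L[9]='g': occ=0, LF[9]=C('g')+0=6+0=6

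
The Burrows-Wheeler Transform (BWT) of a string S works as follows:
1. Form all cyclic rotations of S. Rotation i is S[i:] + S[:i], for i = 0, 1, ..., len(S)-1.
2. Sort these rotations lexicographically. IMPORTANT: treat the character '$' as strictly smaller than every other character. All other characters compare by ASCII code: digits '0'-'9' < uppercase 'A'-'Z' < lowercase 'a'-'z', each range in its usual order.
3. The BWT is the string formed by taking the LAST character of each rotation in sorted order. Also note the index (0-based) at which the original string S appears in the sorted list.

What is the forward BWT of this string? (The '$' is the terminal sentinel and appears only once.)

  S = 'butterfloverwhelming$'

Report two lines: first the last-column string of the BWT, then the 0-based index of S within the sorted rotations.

Answer: g$htvrnwmeflileetubor
1

Derivation:
All 21 rotations (rotation i = S[i:]+S[:i]):
  rot[0] = butterfloverwhelming$
  rot[1] = utterfloverwhelming$b
  rot[2] = tterfloverwhelming$bu
  rot[3] = terfloverwhelming$but
  rot[4] = erfloverwhelming$butt
  rot[5] = rfloverwhelming$butte
  rot[6] = floverwhelming$butter
  rot[7] = loverwhelming$butterf
  rot[8] = overwhelming$butterfl
  rot[9] = verwhelming$butterflo
  rot[10] = erwhelming$butterflov
  rot[11] = rwhelming$butterflove
  rot[12] = whelming$butterflover
  rot[13] = helming$butterfloverw
  rot[14] = elming$butterfloverwh
  rot[15] = lming$butterfloverwhe
  rot[16] = ming$butterfloverwhel
  rot[17] = ing$butterfloverwhelm
  rot[18] = ng$butterfloverwhelmi
  rot[19] = g$butterfloverwhelmin
  rot[20] = $butterfloverwhelming
Sorted (with $ < everything):
  sorted[0] = $butterfloverwhelming  (last char: 'g')
  sorted[1] = butterfloverwhelming$  (last char: '$')
  sorted[2] = elming$butterfloverwh  (last char: 'h')
  sorted[3] = erfloverwhelming$butt  (last char: 't')
  sorted[4] = erwhelming$butterflov  (last char: 'v')
  sorted[5] = floverwhelming$butter  (last char: 'r')
  sorted[6] = g$butterfloverwhelmin  (last char: 'n')
  sorted[7] = helming$butterfloverw  (last char: 'w')
  sorted[8] = ing$butterfloverwhelm  (last char: 'm')
  sorted[9] = lming$butterfloverwhe  (last char: 'e')
  sorted[10] = loverwhelming$butterf  (last char: 'f')
  sorted[11] = ming$butterfloverwhel  (last char: 'l')
  sorted[12] = ng$butterfloverwhelmi  (last char: 'i')
  sorted[13] = overwhelming$butterfl  (last char: 'l')
  sorted[14] = rfloverwhelming$butte  (last char: 'e')
  sorted[15] = rwhelming$butterflove  (last char: 'e')
  sorted[16] = terfloverwhelming$but  (last char: 't')
  sorted[17] = tterfloverwhelming$bu  (last char: 'u')
  sorted[18] = utterfloverwhelming$b  (last char: 'b')
  sorted[19] = verwhelming$butterflo  (last char: 'o')
  sorted[20] = whelming$butterflover  (last char: 'r')
Last column: g$htvrnwmeflileetubor
Original string S is at sorted index 1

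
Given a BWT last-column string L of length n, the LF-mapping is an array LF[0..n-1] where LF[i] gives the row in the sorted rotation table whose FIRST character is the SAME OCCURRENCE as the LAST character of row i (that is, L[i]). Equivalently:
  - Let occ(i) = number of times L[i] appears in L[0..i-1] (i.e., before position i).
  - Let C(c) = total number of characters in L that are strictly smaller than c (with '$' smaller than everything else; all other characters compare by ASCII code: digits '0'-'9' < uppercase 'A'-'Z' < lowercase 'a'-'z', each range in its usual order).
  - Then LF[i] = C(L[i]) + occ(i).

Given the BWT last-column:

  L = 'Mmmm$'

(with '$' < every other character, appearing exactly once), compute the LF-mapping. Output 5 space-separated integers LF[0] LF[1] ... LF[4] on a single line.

Answer: 1 2 3 4 0

Derivation:
Char counts: '$':1, 'M':1, 'm':3
C (first-col start): C('$')=0, C('M')=1, C('m')=2
L[0]='M': occ=0, LF[0]=C('M')+0=1+0=1
L[1]='m': occ=0, LF[1]=C('m')+0=2+0=2
L[2]='m': occ=1, LF[2]=C('m')+1=2+1=3
L[3]='m': occ=2, LF[3]=C('m')+2=2+2=4
L[4]='$': occ=0, LF[4]=C('$')+0=0+0=0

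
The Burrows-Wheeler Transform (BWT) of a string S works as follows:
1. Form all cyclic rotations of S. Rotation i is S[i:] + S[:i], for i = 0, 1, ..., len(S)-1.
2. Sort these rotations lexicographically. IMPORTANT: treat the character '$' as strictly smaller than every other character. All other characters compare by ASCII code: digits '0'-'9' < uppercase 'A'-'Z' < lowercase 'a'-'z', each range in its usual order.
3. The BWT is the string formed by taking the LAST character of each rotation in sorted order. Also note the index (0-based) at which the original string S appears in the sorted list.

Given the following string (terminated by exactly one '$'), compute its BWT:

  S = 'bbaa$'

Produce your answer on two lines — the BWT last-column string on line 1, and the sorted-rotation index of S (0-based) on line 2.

Answer: aabb$
4

Derivation:
All 5 rotations (rotation i = S[i:]+S[:i]):
  rot[0] = bbaa$
  rot[1] = baa$b
  rot[2] = aa$bb
  rot[3] = a$bba
  rot[4] = $bbaa
Sorted (with $ < everything):
  sorted[0] = $bbaa  (last char: 'a')
  sorted[1] = a$bba  (last char: 'a')
  sorted[2] = aa$bb  (last char: 'b')
  sorted[3] = baa$b  (last char: 'b')
  sorted[4] = bbaa$  (last char: '$')
Last column: aabb$
Original string S is at sorted index 4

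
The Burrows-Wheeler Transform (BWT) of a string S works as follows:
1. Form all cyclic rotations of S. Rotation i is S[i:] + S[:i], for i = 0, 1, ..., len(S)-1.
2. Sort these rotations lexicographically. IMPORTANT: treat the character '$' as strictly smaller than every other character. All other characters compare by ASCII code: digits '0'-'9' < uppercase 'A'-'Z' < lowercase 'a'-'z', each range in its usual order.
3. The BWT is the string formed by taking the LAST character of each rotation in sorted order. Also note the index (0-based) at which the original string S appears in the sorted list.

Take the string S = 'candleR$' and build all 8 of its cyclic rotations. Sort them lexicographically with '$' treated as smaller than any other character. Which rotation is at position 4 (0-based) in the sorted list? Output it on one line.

All 8 rotations (rotation i = S[i:]+S[:i]):
  rot[0] = candleR$
  rot[1] = andleR$c
  rot[2] = ndleR$ca
  rot[3] = dleR$can
  rot[4] = leR$cand
  rot[5] = eR$candl
  rot[6] = R$candle
  rot[7] = $candleR
Sorted (with $ < everything):
  sorted[0] = $candleR
  sorted[1] = R$candle
  sorted[2] = andleR$c
  sorted[3] = candleR$
  sorted[4] = dleR$can
  sorted[5] = eR$candl
  sorted[6] = leR$cand
  sorted[7] = ndleR$ca
sorted[4] = dleR$can

Answer: dleR$can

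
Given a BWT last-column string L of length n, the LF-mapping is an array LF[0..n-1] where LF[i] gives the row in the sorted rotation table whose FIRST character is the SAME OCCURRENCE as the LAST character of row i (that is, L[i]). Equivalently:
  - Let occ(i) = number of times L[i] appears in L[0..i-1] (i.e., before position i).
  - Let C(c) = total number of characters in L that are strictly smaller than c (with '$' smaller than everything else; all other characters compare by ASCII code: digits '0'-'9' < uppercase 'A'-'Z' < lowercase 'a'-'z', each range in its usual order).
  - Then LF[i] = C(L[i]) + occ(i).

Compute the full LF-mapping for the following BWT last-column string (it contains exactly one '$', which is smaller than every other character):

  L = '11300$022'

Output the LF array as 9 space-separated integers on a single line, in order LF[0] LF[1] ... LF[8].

Answer: 4 5 8 1 2 0 3 6 7

Derivation:
Char counts: '$':1, '0':3, '1':2, '2':2, '3':1
C (first-col start): C('$')=0, C('0')=1, C('1')=4, C('2')=6, C('3')=8
L[0]='1': occ=0, LF[0]=C('1')+0=4+0=4
L[1]='1': occ=1, LF[1]=C('1')+1=4+1=5
L[2]='3': occ=0, LF[2]=C('3')+0=8+0=8
L[3]='0': occ=0, LF[3]=C('0')+0=1+0=1
L[4]='0': occ=1, LF[4]=C('0')+1=1+1=2
L[5]='$': occ=0, LF[5]=C('$')+0=0+0=0
L[6]='0': occ=2, LF[6]=C('0')+2=1+2=3
L[7]='2': occ=0, LF[7]=C('2')+0=6+0=6
L[8]='2': occ=1, LF[8]=C('2')+1=6+1=7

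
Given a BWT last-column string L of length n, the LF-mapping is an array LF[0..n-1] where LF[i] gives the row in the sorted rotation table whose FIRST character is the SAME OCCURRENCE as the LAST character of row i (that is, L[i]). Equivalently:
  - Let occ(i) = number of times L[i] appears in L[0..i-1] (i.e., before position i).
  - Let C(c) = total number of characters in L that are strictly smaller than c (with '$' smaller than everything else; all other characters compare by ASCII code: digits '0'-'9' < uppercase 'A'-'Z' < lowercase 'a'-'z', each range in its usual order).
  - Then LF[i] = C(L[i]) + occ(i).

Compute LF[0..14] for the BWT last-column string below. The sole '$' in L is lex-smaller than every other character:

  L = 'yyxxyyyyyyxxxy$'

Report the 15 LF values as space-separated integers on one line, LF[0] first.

Char counts: '$':1, 'x':5, 'y':9
C (first-col start): C('$')=0, C('x')=1, C('y')=6
L[0]='y': occ=0, LF[0]=C('y')+0=6+0=6
L[1]='y': occ=1, LF[1]=C('y')+1=6+1=7
L[2]='x': occ=0, LF[2]=C('x')+0=1+0=1
L[3]='x': occ=1, LF[3]=C('x')+1=1+1=2
L[4]='y': occ=2, LF[4]=C('y')+2=6+2=8
L[5]='y': occ=3, LF[5]=C('y')+3=6+3=9
L[6]='y': occ=4, LF[6]=C('y')+4=6+4=10
L[7]='y': occ=5, LF[7]=C('y')+5=6+5=11
L[8]='y': occ=6, LF[8]=C('y')+6=6+6=12
L[9]='y': occ=7, LF[9]=C('y')+7=6+7=13
L[10]='x': occ=2, LF[10]=C('x')+2=1+2=3
L[11]='x': occ=3, LF[11]=C('x')+3=1+3=4
L[12]='x': occ=4, LF[12]=C('x')+4=1+4=5
L[13]='y': occ=8, LF[13]=C('y')+8=6+8=14
L[14]='$': occ=0, LF[14]=C('$')+0=0+0=0

Answer: 6 7 1 2 8 9 10 11 12 13 3 4 5 14 0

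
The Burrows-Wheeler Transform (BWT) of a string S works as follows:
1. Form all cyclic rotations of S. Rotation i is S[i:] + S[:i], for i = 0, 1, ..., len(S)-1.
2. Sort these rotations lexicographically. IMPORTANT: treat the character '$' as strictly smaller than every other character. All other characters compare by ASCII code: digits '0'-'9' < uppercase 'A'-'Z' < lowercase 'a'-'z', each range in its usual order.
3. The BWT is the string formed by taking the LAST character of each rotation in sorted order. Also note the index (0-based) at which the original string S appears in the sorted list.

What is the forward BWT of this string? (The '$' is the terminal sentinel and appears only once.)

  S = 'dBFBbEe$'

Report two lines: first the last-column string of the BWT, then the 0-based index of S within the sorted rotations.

Answer: edFbBB$E
6

Derivation:
All 8 rotations (rotation i = S[i:]+S[:i]):
  rot[0] = dBFBbEe$
  rot[1] = BFBbEe$d
  rot[2] = FBbEe$dB
  rot[3] = BbEe$dBF
  rot[4] = bEe$dBFB
  rot[5] = Ee$dBFBb
  rot[6] = e$dBFBbE
  rot[7] = $dBFBbEe
Sorted (with $ < everything):
  sorted[0] = $dBFBbEe  (last char: 'e')
  sorted[1] = BFBbEe$d  (last char: 'd')
  sorted[2] = BbEe$dBF  (last char: 'F')
  sorted[3] = Ee$dBFBb  (last char: 'b')
  sorted[4] = FBbEe$dB  (last char: 'B')
  sorted[5] = bEe$dBFB  (last char: 'B')
  sorted[6] = dBFBbEe$  (last char: '$')
  sorted[7] = e$dBFBbE  (last char: 'E')
Last column: edFbBB$E
Original string S is at sorted index 6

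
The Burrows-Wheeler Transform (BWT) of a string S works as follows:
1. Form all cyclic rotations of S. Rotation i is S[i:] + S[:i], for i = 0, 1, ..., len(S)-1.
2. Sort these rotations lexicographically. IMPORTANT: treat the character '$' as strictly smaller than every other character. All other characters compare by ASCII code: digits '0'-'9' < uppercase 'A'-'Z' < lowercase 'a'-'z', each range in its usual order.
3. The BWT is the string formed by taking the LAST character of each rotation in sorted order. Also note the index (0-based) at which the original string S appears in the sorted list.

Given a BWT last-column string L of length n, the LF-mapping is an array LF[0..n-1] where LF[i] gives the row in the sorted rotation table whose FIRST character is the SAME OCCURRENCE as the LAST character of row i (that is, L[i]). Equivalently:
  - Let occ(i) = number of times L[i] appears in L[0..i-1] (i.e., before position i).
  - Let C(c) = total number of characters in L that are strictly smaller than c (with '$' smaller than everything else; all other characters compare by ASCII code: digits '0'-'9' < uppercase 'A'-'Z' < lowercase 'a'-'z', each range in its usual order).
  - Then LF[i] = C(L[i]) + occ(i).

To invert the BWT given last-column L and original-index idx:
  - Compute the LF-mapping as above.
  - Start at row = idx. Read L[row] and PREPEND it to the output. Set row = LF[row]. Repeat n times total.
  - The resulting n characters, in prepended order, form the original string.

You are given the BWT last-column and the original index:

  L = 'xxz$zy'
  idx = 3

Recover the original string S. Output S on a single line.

LF mapping: 1 2 4 0 5 3
Walk LF starting at row 3, prepending L[row]:
  step 1: row=3, L[3]='$', prepend. Next row=LF[3]=0
  step 2: row=0, L[0]='x', prepend. Next row=LF[0]=1
  step 3: row=1, L[1]='x', prepend. Next row=LF[1]=2
  step 4: row=2, L[2]='z', prepend. Next row=LF[2]=4
  step 5: row=4, L[4]='z', prepend. Next row=LF[4]=5
  step 6: row=5, L[5]='y', prepend. Next row=LF[5]=3
Reversed output: yzzxx$

Answer: yzzxx$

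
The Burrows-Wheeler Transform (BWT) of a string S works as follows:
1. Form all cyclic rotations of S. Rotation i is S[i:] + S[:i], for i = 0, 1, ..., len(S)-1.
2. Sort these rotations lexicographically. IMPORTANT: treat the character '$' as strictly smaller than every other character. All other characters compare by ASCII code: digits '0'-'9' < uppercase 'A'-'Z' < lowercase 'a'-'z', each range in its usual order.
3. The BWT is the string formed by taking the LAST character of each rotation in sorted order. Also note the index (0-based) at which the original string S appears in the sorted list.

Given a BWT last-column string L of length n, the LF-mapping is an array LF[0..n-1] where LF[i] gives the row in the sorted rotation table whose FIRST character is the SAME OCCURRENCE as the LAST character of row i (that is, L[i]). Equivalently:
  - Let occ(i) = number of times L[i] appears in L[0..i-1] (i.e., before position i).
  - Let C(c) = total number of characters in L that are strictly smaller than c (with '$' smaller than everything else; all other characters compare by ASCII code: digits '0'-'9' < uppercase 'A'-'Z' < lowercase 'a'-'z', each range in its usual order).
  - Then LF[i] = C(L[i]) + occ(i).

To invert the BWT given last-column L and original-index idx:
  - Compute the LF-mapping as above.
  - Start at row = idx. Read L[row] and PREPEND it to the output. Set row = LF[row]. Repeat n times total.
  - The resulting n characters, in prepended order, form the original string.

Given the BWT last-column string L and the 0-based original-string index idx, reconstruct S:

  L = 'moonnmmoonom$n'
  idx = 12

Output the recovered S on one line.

LF mapping: 1 9 10 5 6 2 3 11 12 7 13 4 0 8
Walk LF starting at row 12, prepending L[row]:
  step 1: row=12, L[12]='$', prepend. Next row=LF[12]=0
  step 2: row=0, L[0]='m', prepend. Next row=LF[0]=1
  step 3: row=1, L[1]='o', prepend. Next row=LF[1]=9
  step 4: row=9, L[9]='n', prepend. Next row=LF[9]=7
  step 5: row=7, L[7]='o', prepend. Next row=LF[7]=11
  step 6: row=11, L[11]='m', prepend. Next row=LF[11]=4
  step 7: row=4, L[4]='n', prepend. Next row=LF[4]=6
  step 8: row=6, L[6]='m', prepend. Next row=LF[6]=3
  step 9: row=3, L[3]='n', prepend. Next row=LF[3]=5
  step 10: row=5, L[5]='m', prepend. Next row=LF[5]=2
  step 11: row=2, L[2]='o', prepend. Next row=LF[2]=10
  step 12: row=10, L[10]='o', prepend. Next row=LF[10]=13
  step 13: row=13, L[13]='n', prepend. Next row=LF[13]=8
  step 14: row=8, L[8]='o', prepend. Next row=LF[8]=12
Reversed output: onoomnmnmonom$

Answer: onoomnmnmonom$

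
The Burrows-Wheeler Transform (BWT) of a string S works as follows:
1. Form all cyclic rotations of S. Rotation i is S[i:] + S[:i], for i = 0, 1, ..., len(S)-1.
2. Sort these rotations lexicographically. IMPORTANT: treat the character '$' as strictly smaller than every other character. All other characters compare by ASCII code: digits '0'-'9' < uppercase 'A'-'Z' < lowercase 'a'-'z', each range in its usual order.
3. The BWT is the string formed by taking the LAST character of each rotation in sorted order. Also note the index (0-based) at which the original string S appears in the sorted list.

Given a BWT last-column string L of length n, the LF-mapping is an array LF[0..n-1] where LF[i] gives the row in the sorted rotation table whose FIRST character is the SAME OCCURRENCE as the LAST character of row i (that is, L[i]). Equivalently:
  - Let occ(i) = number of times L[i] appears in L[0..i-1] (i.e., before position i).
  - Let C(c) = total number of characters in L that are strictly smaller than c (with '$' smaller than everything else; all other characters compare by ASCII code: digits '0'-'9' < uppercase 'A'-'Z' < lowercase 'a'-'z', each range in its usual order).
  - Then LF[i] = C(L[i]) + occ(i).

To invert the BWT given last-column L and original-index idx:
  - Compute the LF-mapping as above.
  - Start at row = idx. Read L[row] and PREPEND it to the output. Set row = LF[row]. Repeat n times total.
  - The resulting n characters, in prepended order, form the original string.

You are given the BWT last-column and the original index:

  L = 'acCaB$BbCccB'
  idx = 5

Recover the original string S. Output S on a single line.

LF mapping: 6 9 4 7 1 0 2 8 5 10 11 3
Walk LF starting at row 5, prepending L[row]:
  step 1: row=5, L[5]='$', prepend. Next row=LF[5]=0
  step 2: row=0, L[0]='a', prepend. Next row=LF[0]=6
  step 3: row=6, L[6]='B', prepend. Next row=LF[6]=2
  step 4: row=2, L[2]='C', prepend. Next row=LF[2]=4
  step 5: row=4, L[4]='B', prepend. Next row=LF[4]=1
  step 6: row=1, L[1]='c', prepend. Next row=LF[1]=9
  step 7: row=9, L[9]='c', prepend. Next row=LF[9]=10
  step 8: row=10, L[10]='c', prepend. Next row=LF[10]=11
  step 9: row=11, L[11]='B', prepend. Next row=LF[11]=3
  step 10: row=3, L[3]='a', prepend. Next row=LF[3]=7
  step 11: row=7, L[7]='b', prepend. Next row=LF[7]=8
  step 12: row=8, L[8]='C', prepend. Next row=LF[8]=5
Reversed output: CbaBcccBCBa$

Answer: CbaBcccBCBa$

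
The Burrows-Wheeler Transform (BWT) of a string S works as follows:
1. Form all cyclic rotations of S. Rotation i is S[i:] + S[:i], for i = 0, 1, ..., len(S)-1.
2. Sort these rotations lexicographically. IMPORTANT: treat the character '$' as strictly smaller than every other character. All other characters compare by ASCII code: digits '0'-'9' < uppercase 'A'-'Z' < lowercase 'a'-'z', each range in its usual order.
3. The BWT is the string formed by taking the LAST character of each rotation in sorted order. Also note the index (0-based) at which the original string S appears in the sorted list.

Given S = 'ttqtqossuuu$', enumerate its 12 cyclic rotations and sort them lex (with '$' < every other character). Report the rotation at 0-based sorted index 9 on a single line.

All 12 rotations (rotation i = S[i:]+S[:i]):
  rot[0] = ttqtqossuuu$
  rot[1] = tqtqossuuu$t
  rot[2] = qtqossuuu$tt
  rot[3] = tqossuuu$ttq
  rot[4] = qossuuu$ttqt
  rot[5] = ossuuu$ttqtq
  rot[6] = ssuuu$ttqtqo
  rot[7] = suuu$ttqtqos
  rot[8] = uuu$ttqtqoss
  rot[9] = uu$ttqtqossu
  rot[10] = u$ttqtqossuu
  rot[11] = $ttqtqossuuu
Sorted (with $ < everything):
  sorted[0] = $ttqtqossuuu
  sorted[1] = ossuuu$ttqtq
  sorted[2] = qossuuu$ttqt
  sorted[3] = qtqossuuu$tt
  sorted[4] = ssuuu$ttqtqo
  sorted[5] = suuu$ttqtqos
  sorted[6] = tqossuuu$ttq
  sorted[7] = tqtqossuuu$t
  sorted[8] = ttqtqossuuu$
  sorted[9] = u$ttqtqossuu
  sorted[10] = uu$ttqtqossu
  sorted[11] = uuu$ttqtqoss
sorted[9] = u$ttqtqossuu

Answer: u$ttqtqossuu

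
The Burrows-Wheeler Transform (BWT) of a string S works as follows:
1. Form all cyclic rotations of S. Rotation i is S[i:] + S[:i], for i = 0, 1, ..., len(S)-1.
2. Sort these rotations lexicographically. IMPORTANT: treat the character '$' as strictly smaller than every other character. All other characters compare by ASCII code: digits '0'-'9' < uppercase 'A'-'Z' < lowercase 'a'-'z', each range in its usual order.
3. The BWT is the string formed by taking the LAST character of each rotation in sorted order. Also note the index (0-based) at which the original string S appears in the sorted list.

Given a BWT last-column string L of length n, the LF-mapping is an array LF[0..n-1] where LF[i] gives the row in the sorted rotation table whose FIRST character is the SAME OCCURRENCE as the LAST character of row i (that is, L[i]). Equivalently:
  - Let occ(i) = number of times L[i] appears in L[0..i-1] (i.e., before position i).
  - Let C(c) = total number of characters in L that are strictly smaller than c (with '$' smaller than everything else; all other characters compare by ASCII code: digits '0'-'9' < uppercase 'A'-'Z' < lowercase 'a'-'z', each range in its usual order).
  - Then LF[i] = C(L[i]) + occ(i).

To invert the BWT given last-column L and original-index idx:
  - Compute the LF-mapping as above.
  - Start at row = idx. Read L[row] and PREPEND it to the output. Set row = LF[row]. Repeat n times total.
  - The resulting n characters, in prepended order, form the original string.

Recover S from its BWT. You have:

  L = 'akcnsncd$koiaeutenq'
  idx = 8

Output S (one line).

LF mapping: 1 9 3 11 16 12 4 5 0 10 14 8 2 6 18 17 7 13 15
Walk LF starting at row 8, prepending L[row]:
  step 1: row=8, L[8]='$', prepend. Next row=LF[8]=0
  step 2: row=0, L[0]='a', prepend. Next row=LF[0]=1
  step 3: row=1, L[1]='k', prepend. Next row=LF[1]=9
  step 4: row=9, L[9]='k', prepend. Next row=LF[9]=10
  step 5: row=10, L[10]='o', prepend. Next row=LF[10]=14
  step 6: row=14, L[14]='u', prepend. Next row=LF[14]=18
  step 7: row=18, L[18]='q', prepend. Next row=LF[18]=15
  step 8: row=15, L[15]='t', prepend. Next row=LF[15]=17
  step 9: row=17, L[17]='n', prepend. Next row=LF[17]=13
  step 10: row=13, L[13]='e', prepend. Next row=LF[13]=6
  step 11: row=6, L[6]='c', prepend. Next row=LF[6]=4
  step 12: row=4, L[4]='s', prepend. Next row=LF[4]=16
  step 13: row=16, L[16]='e', prepend. Next row=LF[16]=7
  step 14: row=7, L[7]='d', prepend. Next row=LF[7]=5
  step 15: row=5, L[5]='n', prepend. Next row=LF[5]=12
  step 16: row=12, L[12]='a', prepend. Next row=LF[12]=2
  step 17: row=2, L[2]='c', prepend. Next row=LF[2]=3
  step 18: row=3, L[3]='n', prepend. Next row=LF[3]=11
  step 19: row=11, L[11]='i', prepend. Next row=LF[11]=8
Reversed output: incandescentquokka$

Answer: incandescentquokka$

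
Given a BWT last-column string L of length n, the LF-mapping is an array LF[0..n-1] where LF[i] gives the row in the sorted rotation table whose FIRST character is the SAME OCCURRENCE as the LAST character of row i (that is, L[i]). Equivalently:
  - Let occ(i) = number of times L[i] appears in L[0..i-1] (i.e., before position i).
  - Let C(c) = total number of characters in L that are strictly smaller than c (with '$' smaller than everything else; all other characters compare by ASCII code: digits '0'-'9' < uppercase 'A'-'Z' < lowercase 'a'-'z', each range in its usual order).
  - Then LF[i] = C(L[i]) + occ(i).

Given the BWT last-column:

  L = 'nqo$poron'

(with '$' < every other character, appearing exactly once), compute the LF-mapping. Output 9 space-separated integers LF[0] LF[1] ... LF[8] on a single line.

Answer: 1 7 3 0 6 4 8 5 2

Derivation:
Char counts: '$':1, 'n':2, 'o':3, 'p':1, 'q':1, 'r':1
C (first-col start): C('$')=0, C('n')=1, C('o')=3, C('p')=6, C('q')=7, C('r')=8
L[0]='n': occ=0, LF[0]=C('n')+0=1+0=1
L[1]='q': occ=0, LF[1]=C('q')+0=7+0=7
L[2]='o': occ=0, LF[2]=C('o')+0=3+0=3
L[3]='$': occ=0, LF[3]=C('$')+0=0+0=0
L[4]='p': occ=0, LF[4]=C('p')+0=6+0=6
L[5]='o': occ=1, LF[5]=C('o')+1=3+1=4
L[6]='r': occ=0, LF[6]=C('r')+0=8+0=8
L[7]='o': occ=2, LF[7]=C('o')+2=3+2=5
L[8]='n': occ=1, LF[8]=C('n')+1=1+1=2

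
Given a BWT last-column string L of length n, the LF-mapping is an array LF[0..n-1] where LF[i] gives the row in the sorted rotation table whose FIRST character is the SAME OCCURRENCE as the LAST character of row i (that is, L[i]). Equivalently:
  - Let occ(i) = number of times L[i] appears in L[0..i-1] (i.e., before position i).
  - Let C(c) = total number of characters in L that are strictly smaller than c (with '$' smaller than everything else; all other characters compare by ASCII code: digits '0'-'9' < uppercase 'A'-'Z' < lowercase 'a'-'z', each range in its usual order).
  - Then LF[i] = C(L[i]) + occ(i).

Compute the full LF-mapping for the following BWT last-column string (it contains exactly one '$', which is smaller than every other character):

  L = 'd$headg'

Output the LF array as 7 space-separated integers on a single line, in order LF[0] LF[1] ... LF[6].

Char counts: '$':1, 'a':1, 'd':2, 'e':1, 'g':1, 'h':1
C (first-col start): C('$')=0, C('a')=1, C('d')=2, C('e')=4, C('g')=5, C('h')=6
L[0]='d': occ=0, LF[0]=C('d')+0=2+0=2
L[1]='$': occ=0, LF[1]=C('$')+0=0+0=0
L[2]='h': occ=0, LF[2]=C('h')+0=6+0=6
L[3]='e': occ=0, LF[3]=C('e')+0=4+0=4
L[4]='a': occ=0, LF[4]=C('a')+0=1+0=1
L[5]='d': occ=1, LF[5]=C('d')+1=2+1=3
L[6]='g': occ=0, LF[6]=C('g')+0=5+0=5

Answer: 2 0 6 4 1 3 5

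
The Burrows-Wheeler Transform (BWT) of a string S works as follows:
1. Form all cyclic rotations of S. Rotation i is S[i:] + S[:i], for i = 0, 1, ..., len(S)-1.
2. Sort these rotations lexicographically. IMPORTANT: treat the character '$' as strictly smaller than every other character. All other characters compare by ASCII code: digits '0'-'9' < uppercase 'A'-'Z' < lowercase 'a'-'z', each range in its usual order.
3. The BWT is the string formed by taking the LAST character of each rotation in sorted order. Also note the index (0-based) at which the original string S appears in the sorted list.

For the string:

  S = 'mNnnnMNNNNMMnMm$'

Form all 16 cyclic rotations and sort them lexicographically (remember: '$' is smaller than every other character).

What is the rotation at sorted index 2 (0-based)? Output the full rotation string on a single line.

Answer: MNNNNMMnMm$mNnnn

Derivation:
All 16 rotations (rotation i = S[i:]+S[:i]):
  rot[0] = mNnnnMNNNNMMnMm$
  rot[1] = NnnnMNNNNMMnMm$m
  rot[2] = nnnMNNNNMMnMm$mN
  rot[3] = nnMNNNNMMnMm$mNn
  rot[4] = nMNNNNMMnMm$mNnn
  rot[5] = MNNNNMMnMm$mNnnn
  rot[6] = NNNNMMnMm$mNnnnM
  rot[7] = NNNMMnMm$mNnnnMN
  rot[8] = NNMMnMm$mNnnnMNN
  rot[9] = NMMnMm$mNnnnMNNN
  rot[10] = MMnMm$mNnnnMNNNN
  rot[11] = MnMm$mNnnnMNNNNM
  rot[12] = nMm$mNnnnMNNNNMM
  rot[13] = Mm$mNnnnMNNNNMMn
  rot[14] = m$mNnnnMNNNNMMnM
  rot[15] = $mNnnnMNNNNMMnMm
Sorted (with $ < everything):
  sorted[0] = $mNnnnMNNNNMMnMm
  sorted[1] = MMnMm$mNnnnMNNNN
  sorted[2] = MNNNNMMnMm$mNnnn
  sorted[3] = Mm$mNnnnMNNNNMMn
  sorted[4] = MnMm$mNnnnMNNNNM
  sorted[5] = NMMnMm$mNnnnMNNN
  sorted[6] = NNMMnMm$mNnnnMNN
  sorted[7] = NNNMMnMm$mNnnnMN
  sorted[8] = NNNNMMnMm$mNnnnM
  sorted[9] = NnnnMNNNNMMnMm$m
  sorted[10] = m$mNnnnMNNNNMMnM
  sorted[11] = mNnnnMNNNNMMnMm$
  sorted[12] = nMNNNNMMnMm$mNnn
  sorted[13] = nMm$mNnnnMNNNNMM
  sorted[14] = nnMNNNNMMnMm$mNn
  sorted[15] = nnnMNNNNMMnMm$mN
sorted[2] = MNNNNMMnMm$mNnnn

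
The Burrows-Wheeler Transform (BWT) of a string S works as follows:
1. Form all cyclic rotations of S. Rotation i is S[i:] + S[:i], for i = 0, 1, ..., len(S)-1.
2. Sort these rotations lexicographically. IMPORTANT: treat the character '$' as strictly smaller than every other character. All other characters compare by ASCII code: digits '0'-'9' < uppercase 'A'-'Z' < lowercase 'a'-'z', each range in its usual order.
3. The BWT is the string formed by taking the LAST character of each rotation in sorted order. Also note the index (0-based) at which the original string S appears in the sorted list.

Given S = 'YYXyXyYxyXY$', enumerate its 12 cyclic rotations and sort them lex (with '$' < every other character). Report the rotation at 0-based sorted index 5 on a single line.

All 12 rotations (rotation i = S[i:]+S[:i]):
  rot[0] = YYXyXyYxyXY$
  rot[1] = YXyXyYxyXY$Y
  rot[2] = XyXyYxyXY$YY
  rot[3] = yXyYxyXY$YYX
  rot[4] = XyYxyXY$YYXy
  rot[5] = yYxyXY$YYXyX
  rot[6] = YxyXY$YYXyXy
  rot[7] = xyXY$YYXyXyY
  rot[8] = yXY$YYXyXyYx
  rot[9] = XY$YYXyXyYxy
  rot[10] = Y$YYXyXyYxyX
  rot[11] = $YYXyXyYxyXY
Sorted (with $ < everything):
  sorted[0] = $YYXyXyYxyXY
  sorted[1] = XY$YYXyXyYxy
  sorted[2] = XyXyYxyXY$YY
  sorted[3] = XyYxyXY$YYXy
  sorted[4] = Y$YYXyXyYxyX
  sorted[5] = YXyXyYxyXY$Y
  sorted[6] = YYXyXyYxyXY$
  sorted[7] = YxyXY$YYXyXy
  sorted[8] = xyXY$YYXyXyY
  sorted[9] = yXY$YYXyXyYx
  sorted[10] = yXyYxyXY$YYX
  sorted[11] = yYxyXY$YYXyX
sorted[5] = YXyXyYxyXY$Y

Answer: YXyXyYxyXY$Y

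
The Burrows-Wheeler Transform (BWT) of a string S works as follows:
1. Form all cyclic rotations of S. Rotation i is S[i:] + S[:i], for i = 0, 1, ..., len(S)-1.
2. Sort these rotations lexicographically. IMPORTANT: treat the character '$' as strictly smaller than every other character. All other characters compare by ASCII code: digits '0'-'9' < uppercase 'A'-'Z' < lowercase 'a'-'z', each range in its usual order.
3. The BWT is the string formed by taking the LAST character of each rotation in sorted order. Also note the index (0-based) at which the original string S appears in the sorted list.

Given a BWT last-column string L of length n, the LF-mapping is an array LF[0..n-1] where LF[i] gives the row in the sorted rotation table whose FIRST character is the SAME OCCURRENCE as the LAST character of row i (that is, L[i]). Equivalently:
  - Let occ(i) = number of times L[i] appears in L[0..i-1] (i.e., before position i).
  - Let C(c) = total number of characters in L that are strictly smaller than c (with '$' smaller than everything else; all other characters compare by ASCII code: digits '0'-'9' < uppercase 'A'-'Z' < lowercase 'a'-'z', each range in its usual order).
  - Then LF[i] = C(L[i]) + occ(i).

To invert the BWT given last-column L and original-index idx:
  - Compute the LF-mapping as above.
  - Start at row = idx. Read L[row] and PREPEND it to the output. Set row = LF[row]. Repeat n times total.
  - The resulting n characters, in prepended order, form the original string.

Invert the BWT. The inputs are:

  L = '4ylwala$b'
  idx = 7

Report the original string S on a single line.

LF mapping: 1 8 5 7 2 6 3 0 4
Walk LF starting at row 7, prepending L[row]:
  step 1: row=7, L[7]='$', prepend. Next row=LF[7]=0
  step 2: row=0, L[0]='4', prepend. Next row=LF[0]=1
  step 3: row=1, L[1]='y', prepend. Next row=LF[1]=8
  step 4: row=8, L[8]='b', prepend. Next row=LF[8]=4
  step 5: row=4, L[4]='a', prepend. Next row=LF[4]=2
  step 6: row=2, L[2]='l', prepend. Next row=LF[2]=5
  step 7: row=5, L[5]='l', prepend. Next row=LF[5]=6
  step 8: row=6, L[6]='a', prepend. Next row=LF[6]=3
  step 9: row=3, L[3]='w', prepend. Next row=LF[3]=7
Reversed output: wallaby4$

Answer: wallaby4$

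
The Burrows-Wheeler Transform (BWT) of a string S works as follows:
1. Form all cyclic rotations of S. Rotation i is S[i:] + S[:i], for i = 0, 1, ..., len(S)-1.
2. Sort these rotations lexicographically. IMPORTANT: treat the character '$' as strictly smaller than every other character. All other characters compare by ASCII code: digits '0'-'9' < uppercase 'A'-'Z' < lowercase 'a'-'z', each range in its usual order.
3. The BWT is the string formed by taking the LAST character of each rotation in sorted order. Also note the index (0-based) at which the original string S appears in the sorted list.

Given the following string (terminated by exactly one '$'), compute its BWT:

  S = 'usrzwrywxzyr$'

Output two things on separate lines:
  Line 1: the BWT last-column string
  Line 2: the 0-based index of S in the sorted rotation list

All 13 rotations (rotation i = S[i:]+S[:i]):
  rot[0] = usrzwrywxzyr$
  rot[1] = srzwrywxzyr$u
  rot[2] = rzwrywxzyr$us
  rot[3] = zwrywxzyr$usr
  rot[4] = wrywxzyr$usrz
  rot[5] = rywxzyr$usrzw
  rot[6] = ywxzyr$usrzwr
  rot[7] = wxzyr$usrzwry
  rot[8] = xzyr$usrzwryw
  rot[9] = zyr$usrzwrywx
  rot[10] = yr$usrzwrywxz
  rot[11] = r$usrzwrywxzy
  rot[12] = $usrzwrywxzyr
Sorted (with $ < everything):
  sorted[0] = $usrzwrywxzyr  (last char: 'r')
  sorted[1] = r$usrzwrywxzy  (last char: 'y')
  sorted[2] = rywxzyr$usrzw  (last char: 'w')
  sorted[3] = rzwrywxzyr$us  (last char: 's')
  sorted[4] = srzwrywxzyr$u  (last char: 'u')
  sorted[5] = usrzwrywxzyr$  (last char: '$')
  sorted[6] = wrywxzyr$usrz  (last char: 'z')
  sorted[7] = wxzyr$usrzwry  (last char: 'y')
  sorted[8] = xzyr$usrzwryw  (last char: 'w')
  sorted[9] = yr$usrzwrywxz  (last char: 'z')
  sorted[10] = ywxzyr$usrzwr  (last char: 'r')
  sorted[11] = zwrywxzyr$usr  (last char: 'r')
  sorted[12] = zyr$usrzwrywx  (last char: 'x')
Last column: rywsu$zywzrrx
Original string S is at sorted index 5

Answer: rywsu$zywzrrx
5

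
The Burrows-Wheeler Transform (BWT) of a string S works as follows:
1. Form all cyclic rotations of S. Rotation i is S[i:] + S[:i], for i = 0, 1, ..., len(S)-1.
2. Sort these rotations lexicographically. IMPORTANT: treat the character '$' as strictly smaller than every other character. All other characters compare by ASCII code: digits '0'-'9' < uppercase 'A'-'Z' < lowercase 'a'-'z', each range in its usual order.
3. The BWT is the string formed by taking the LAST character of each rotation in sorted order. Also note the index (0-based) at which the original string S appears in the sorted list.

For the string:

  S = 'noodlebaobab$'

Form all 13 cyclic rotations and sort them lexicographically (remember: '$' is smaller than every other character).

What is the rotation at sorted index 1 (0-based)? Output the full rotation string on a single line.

Answer: ab$noodlebaob

Derivation:
All 13 rotations (rotation i = S[i:]+S[:i]):
  rot[0] = noodlebaobab$
  rot[1] = oodlebaobab$n
  rot[2] = odlebaobab$no
  rot[3] = dlebaobab$noo
  rot[4] = lebaobab$nood
  rot[5] = ebaobab$noodl
  rot[6] = baobab$noodle
  rot[7] = aobab$noodleb
  rot[8] = obab$noodleba
  rot[9] = bab$noodlebao
  rot[10] = ab$noodlebaob
  rot[11] = b$noodlebaoba
  rot[12] = $noodlebaobab
Sorted (with $ < everything):
  sorted[0] = $noodlebaobab
  sorted[1] = ab$noodlebaob
  sorted[2] = aobab$noodleb
  sorted[3] = b$noodlebaoba
  sorted[4] = bab$noodlebao
  sorted[5] = baobab$noodle
  sorted[6] = dlebaobab$noo
  sorted[7] = ebaobab$noodl
  sorted[8] = lebaobab$nood
  sorted[9] = noodlebaobab$
  sorted[10] = obab$noodleba
  sorted[11] = odlebaobab$no
  sorted[12] = oodlebaobab$n
sorted[1] = ab$noodlebaob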